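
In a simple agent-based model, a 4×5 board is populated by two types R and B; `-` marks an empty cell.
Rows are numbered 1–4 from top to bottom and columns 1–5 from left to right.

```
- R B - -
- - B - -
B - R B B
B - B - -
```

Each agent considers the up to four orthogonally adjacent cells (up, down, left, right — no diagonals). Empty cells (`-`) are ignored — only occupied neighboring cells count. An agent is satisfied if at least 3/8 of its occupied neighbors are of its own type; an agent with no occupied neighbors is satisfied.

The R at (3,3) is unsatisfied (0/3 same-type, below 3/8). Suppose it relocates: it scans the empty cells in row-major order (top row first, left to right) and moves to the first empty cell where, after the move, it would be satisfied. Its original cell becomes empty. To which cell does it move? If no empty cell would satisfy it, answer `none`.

(1,1)

Vacating (3,3). Empty cells in order:
  (1,1): 1/1 same-type → satisfied — stop here.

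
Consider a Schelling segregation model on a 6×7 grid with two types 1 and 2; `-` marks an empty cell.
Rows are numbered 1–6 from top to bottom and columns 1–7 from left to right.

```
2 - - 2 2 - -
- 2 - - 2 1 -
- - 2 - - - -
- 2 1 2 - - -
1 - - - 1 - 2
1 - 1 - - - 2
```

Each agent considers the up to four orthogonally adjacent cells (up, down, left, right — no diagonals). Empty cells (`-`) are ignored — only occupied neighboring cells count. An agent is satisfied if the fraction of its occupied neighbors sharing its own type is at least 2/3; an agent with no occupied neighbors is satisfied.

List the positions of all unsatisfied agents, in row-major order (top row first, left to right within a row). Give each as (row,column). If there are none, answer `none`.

(2,5), (2,6), (3,3), (4,2), (4,3), (4,4)

Row 1: (1,1)2 0/0 satisfied · (1,4)2 1/1 satisfied · (1,5)2 2/2 satisfied
Row 2: (2,2)2 0/0 satisfied · (2,5)2 1/2 not · (2,6)1 0/1 not
Row 3: (3,3)2 0/1 not
Row 4: (4,2)2 0/1 not · (4,3)1 0/3 not · (4,4)2 0/1 not
Row 5: (5,1)1 1/1 satisfied · (5,5)1 0/0 satisfied · (5,7)2 1/1 satisfied
Row 6: (6,1)1 1/1 satisfied · (6,3)1 0/0 satisfied · (6,7)2 1/1 satisfied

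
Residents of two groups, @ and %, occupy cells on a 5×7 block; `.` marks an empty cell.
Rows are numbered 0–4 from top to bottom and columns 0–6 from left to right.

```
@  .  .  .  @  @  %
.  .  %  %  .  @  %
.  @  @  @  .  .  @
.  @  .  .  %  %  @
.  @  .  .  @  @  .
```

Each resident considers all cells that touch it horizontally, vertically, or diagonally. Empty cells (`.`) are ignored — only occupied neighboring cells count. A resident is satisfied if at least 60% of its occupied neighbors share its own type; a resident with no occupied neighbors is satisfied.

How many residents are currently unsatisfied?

11

Row 0: (0,0)@ 0/0 ✓ · (0,4)@ 2/3 ✓ · (0,5)@ 2/4 ✗ · (0,6)% 1/3 ✗
Row 1: (1,2)% 1/4 ✗ · (1,3)% 1/4 ✗ · (1,5)@ 3/5 ✓ · (1,6)% 1/4 ✗
Row 2: (2,1)@ 2/3 ✓ · (2,2)@ 3/5 ✓ · (2,3)@ 1/4 ✗ · (2,6)@ 2/4 ✗
Row 3: (3,1)@ 3/3 ✓ · (3,4)% 1/4 ✗ · (3,5)% 1/5 ✗ · (3,6)@ 2/3 ✓
Row 4: (4,1)@ 1/1 ✓ · (4,4)@ 1/3 ✗ · (4,5)@ 2/4 ✗
Unsatisfied: (0,5), (0,6), (1,2), (1,3), (1,6), (2,3), (2,6), (3,4), (3,5), (4,4), (4,5) — 11 in total.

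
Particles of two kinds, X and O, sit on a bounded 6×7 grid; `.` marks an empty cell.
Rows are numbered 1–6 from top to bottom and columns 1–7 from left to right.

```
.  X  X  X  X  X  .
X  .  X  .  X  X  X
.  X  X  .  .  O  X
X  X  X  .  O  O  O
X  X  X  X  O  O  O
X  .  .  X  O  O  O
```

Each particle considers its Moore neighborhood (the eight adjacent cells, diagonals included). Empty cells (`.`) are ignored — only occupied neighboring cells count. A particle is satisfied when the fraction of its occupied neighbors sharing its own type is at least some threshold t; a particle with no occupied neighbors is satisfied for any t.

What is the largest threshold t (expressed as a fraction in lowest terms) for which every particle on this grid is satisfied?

2/5

Row 1: (1,2)X 3/3 · (1,3)X 3/3 · (1,4)X 4/4 · (1,5)X 4/4 · (1,6)X 4/4
Row 2: (2,1)X 2/2 · (2,3)X 5/5 · (2,5)X 4/5 · (2,6)X 5/6 · (2,7)X 3/4
Row 3: (3,2)X 6/6 · (3,3)X 4/4 · (3,6)O 3/7 · (3,7)X 2/5
Row 4: (4,1)X 4/4 · (4,2)X 7/7 · (4,3)X 6/6 · (4,5)O 4/5 · (4,6)O 6/7 · (4,7)O 4/5
Row 5: (5,1)X 4/4 · (5,2)X 6/6 · (5,3)X 5/5 · (5,4)X 3/6 · (5,5)O 5/7 · (5,6)O 8/8 · (5,7)O 5/5
Row 6: (6,1)X 2/2 · (6,4)X 2/4 · (6,5)O 3/5 · (6,6)O 5/5 · (6,7)O 3/3
The smallest same-type fraction is 2/5 at (3,7), which reduces to 2/5. Any threshold above that leaves this particle unsatisfied.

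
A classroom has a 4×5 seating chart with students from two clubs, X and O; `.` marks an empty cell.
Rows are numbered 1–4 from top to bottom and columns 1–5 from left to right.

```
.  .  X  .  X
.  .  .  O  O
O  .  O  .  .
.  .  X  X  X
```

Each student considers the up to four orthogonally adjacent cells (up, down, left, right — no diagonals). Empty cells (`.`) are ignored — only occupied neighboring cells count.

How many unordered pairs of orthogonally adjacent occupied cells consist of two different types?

Scan each occupied cell's neighbors to the right and below so each pair is counted once.
Row 1: X(1,5)–O(2,5)≠  → 1/1 unlike.
Row 2: O(2,4)–O(2,5)=  → 0/1 unlike.
Row 3: O(3,3)–X(4,3)≠  → 1/1 unlike.
Row 4: X(4,3)–X(4,4)= X(4,4)–X(4,5)=  → 0/2 unlike.
Total adjacent occupied pairs: 5; unlike-type pairs: 2.

2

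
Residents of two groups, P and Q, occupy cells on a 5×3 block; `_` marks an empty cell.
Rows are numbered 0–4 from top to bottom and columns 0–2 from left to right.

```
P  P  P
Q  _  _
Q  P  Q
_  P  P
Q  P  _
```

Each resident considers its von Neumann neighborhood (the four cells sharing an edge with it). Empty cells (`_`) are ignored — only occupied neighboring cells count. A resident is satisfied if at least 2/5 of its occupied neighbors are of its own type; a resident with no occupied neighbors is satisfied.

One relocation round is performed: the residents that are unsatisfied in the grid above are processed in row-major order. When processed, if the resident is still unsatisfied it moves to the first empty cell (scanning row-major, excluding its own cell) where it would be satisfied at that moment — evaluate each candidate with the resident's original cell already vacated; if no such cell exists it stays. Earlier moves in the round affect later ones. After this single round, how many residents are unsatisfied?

1

Initially unsatisfied (in order): (2,1), (2,2), (4,0).
  (2,1) → (1,1).
  (2,2) → (3,0).
  (4,0): now satisfied by earlier moves; stays.
Resulting grid:
P P P
Q P _
Q _ _
Q P P
Q P _
Unsatisfied now: (1,0).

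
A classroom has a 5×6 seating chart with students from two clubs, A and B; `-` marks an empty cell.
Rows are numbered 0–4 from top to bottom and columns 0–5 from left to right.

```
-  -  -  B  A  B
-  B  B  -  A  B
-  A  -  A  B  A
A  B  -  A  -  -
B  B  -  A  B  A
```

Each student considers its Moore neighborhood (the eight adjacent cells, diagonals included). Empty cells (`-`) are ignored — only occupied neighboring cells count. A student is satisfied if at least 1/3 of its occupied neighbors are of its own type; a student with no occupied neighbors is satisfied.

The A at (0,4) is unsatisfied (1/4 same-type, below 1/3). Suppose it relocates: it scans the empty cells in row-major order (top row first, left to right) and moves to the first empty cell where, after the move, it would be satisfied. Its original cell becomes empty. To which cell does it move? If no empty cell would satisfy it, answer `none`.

Vacating (0,4). Empty cells in order:
  (0,0): 0/1 same-type → still unsatisfied.
  (0,1): 0/2 same-type → still unsatisfied.
  (0,2): 0/3 same-type → still unsatisfied.
  (1,0): 1/2 same-type → satisfied — stop here.

(1,0)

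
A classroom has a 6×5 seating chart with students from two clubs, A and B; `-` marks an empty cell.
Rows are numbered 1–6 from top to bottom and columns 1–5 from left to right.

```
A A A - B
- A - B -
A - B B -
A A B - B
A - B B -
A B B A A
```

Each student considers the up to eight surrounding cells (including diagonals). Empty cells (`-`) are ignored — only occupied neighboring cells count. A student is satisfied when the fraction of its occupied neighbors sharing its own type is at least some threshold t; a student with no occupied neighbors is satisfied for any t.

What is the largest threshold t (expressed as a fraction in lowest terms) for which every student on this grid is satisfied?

(1,1)A 2/2
(1,2)A 3/3
(1,3)A 2/3
(1,5)B 1/1
(2,2)A 4/5
(2,4)B 3/4
(3,1)A 3/3
(3,3)B 3/5
(3,4)B 4/4
(4,1)A 3/3
(4,2)A 3/6
(4,3)B 4/5
(4,5)B 2/2
(5,1)A 3/4
(5,3)B 4/6
(5,4)B 4/6
(6,1)A 1/2
(6,2)B 2/4
(6,3)B 3/4
(6,4)A 1/4
(6,5)A 1/2
The smallest same-type fraction is 1/4 at (6,4), which reduces to 1/4. Any threshold above that leaves this student unsatisfied.

1/4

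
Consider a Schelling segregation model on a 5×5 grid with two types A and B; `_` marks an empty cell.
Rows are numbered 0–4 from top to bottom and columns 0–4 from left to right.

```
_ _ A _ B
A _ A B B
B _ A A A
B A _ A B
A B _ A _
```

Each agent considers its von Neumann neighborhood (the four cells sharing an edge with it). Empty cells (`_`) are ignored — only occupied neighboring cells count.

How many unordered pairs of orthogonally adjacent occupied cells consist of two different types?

Scan each occupied cell's neighbors to the right and below so each pair is counted once.
Row 0: A(0,2)–A(1,2)= B(0,4)–B(1,4)=  → 0/2 unlike.
Row 1: A(1,0)–B(2,0)≠ A(1,2)–B(1,3)≠ A(1,2)–A(2,2)= B(1,3)–B(1,4)= B(1,3)–A(2,3)≠ B(1,4)–A(2,4)≠  → 4/6 unlike.
Row 2: B(2,0)–B(3,0)= A(2,2)–A(2,3)= A(2,3)–A(2,4)= A(2,3)–A(3,3)= A(2,4)–B(3,4)≠  → 1/5 unlike.
Row 3: B(3,0)–A(3,1)≠ B(3,0)–A(4,0)≠ A(3,1)–B(4,1)≠ A(3,3)–B(3,4)≠ A(3,3)–A(4,3)=  → 4/5 unlike.
Row 4: A(4,0)–B(4,1)≠  → 1/1 unlike.
Total adjacent occupied pairs: 19; unlike-type pairs: 10.

10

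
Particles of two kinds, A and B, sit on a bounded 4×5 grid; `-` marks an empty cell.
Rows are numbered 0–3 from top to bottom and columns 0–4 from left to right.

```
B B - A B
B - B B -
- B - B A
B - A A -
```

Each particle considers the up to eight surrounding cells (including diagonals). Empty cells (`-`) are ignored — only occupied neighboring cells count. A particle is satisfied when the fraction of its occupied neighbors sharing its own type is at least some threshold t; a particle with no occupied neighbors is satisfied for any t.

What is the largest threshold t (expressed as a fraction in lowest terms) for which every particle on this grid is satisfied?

0/1

(0,0)B 2/2
(0,1)B 3/3
(0,3)A 0/3
(0,4)B 1/2
(1,0)B 3/3
(1,2)B 4/5
(1,3)B 3/5
(2,1)B 3/4
(2,3)B 2/5
(2,4)A 1/3
(3,0)B 1/1
(3,2)A 1/3
(3,3)A 2/3
The smallest same-type fraction is 0/3 at (0,3), which reduces to 0/1. Any threshold above that leaves this particle unsatisfied.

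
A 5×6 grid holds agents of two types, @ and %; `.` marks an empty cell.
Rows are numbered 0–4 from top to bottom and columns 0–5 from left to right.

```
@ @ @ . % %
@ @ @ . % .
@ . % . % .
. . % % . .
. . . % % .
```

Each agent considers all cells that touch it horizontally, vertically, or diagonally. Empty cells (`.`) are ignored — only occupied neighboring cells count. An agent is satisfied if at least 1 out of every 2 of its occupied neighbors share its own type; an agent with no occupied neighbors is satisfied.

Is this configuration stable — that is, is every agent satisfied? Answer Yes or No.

Yes

(0,0)@ 3/3 satisfied
(0,1)@ 5/5 satisfied
(0,2)@ 3/3 satisfied
(0,4)% 2/2 satisfied
(0,5)% 2/2 satisfied
(1,0)@ 4/4 satisfied
(1,1)@ 6/7 satisfied
(1,2)@ 3/4 satisfied
(1,4)% 3/3 satisfied
(2,0)@ 2/2 satisfied
(2,2)% 2/4 satisfied
(2,4)% 2/2 satisfied
(3,2)% 3/3 satisfied
(3,3)% 5/5 satisfied
(4,3)% 3/3 satisfied
(4,4)% 2/2 satisfied
All meet the threshold, so the configuration is stable.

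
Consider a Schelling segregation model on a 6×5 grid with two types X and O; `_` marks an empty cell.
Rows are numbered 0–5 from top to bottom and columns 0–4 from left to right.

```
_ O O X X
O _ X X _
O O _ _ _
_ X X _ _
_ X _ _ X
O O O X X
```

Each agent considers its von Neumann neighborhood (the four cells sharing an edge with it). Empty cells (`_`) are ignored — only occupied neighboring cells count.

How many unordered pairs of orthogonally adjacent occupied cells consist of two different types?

5

Scan each occupied cell's neighbors to the right and below so each pair is counted once.
From row 0: 2 unlike of 5 pairs (running 2/5).
From row 1: 0 unlike of 2 pairs (running 2/7).
From row 2: 1 unlike of 2 pairs (running 3/9).
From row 3: 0 unlike of 2 pairs (running 3/11).
From row 4: 1 unlike of 2 pairs (running 4/13).
From row 5: 1 unlike of 4 pairs (running 5/17).
Total adjacent occupied pairs: 17; unlike-type pairs: 5.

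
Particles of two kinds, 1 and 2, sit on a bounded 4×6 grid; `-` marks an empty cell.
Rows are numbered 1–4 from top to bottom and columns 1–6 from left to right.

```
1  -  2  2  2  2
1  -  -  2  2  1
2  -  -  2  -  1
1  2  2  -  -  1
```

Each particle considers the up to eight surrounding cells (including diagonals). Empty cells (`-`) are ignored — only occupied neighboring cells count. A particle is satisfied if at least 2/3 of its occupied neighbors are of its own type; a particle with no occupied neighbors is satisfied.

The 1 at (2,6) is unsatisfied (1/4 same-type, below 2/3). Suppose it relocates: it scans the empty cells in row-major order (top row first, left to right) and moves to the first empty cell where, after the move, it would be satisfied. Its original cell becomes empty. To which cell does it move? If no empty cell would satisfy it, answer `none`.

Vacating (2,6). Empty cells in order:
  (1,2): 2/3 same-type → satisfied — stop here.

(1,2)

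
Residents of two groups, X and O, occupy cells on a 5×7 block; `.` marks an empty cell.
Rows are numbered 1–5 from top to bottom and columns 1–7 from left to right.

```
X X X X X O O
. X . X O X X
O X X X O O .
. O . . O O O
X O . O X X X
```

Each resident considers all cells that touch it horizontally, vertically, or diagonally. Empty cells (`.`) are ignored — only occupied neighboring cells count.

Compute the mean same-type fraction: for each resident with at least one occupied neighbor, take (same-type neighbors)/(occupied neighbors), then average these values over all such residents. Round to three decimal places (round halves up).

0.532

(1,1)X 2/2
(1,2)X 3/3
(1,3)X 4/4
(1,4)X 3/4
(1,5)X 3/5
(1,6)O 2/5
(1,7)O 1/3
(2,2)X 5/6
(2,4)X 5/7
(2,5)O 3/8
(2,6)X 2/7
(2,7)X 1/4
(3,1)O 1/3
(3,2)X 2/4
(3,3)X 4/5
(3,4)X 2/5
(3,5)O 4/7
(3,6)O 5/7
(4,2)O 2/5
(4,5)O 4/7
(4,6)O 4/7
(4,7)O 2/4
(5,1)X 0/2
(5,2)O 1/2
(5,4)O 1/2
(5,5)X 1/4
(5,6)X 2/5
(5,7)X 1/3
Sum over 28 residents: 2/2 + 3/3 + 4/4 + 3/4 + 3/5 + 2/5 + 1/3 + 5/6 + 5/7 + 3/8 + 2/7 + 1/4 + 1/3 + 2/4 + 4/5 + 2/5 + 4/7 + 5/7 + 2/5 + 4/7 + 4/7 + 2/4 + 0/2 + 1/2 + 1/2 + 1/4 + 2/5 + 1/3 = 2501/168; mean = 2501/168 ÷ 28 = 2501/4704 = 0.531675… → 0.532.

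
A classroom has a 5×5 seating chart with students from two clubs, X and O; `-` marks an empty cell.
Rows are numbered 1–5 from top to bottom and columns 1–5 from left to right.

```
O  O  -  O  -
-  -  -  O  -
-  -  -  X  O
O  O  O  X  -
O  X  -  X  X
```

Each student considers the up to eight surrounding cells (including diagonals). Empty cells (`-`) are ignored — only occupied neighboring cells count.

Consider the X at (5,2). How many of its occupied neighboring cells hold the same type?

0

Occupied neighbors of (5,2): (4,1)=O, (4,2)=O, (4,3)=O, (5,1)=O.
Same type (X): 0 of 4.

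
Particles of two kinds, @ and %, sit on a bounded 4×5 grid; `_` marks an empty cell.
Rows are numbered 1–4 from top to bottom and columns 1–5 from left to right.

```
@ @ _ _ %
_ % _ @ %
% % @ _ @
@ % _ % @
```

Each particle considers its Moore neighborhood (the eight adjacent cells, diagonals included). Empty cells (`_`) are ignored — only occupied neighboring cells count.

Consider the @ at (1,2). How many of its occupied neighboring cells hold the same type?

Occupied neighbors of (1,2): (1,1)=@, (2,2)=%.
Same type (@): 1 of 2.

1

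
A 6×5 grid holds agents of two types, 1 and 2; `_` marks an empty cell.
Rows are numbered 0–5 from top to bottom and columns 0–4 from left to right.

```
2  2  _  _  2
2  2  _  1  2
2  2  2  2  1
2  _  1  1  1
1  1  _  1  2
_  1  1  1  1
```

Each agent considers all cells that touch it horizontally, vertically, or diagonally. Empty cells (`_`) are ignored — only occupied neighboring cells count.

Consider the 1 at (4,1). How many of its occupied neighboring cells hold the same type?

4

Occupied neighbors of (4,1): (3,0)=2, (3,2)=1, (4,0)=1, (5,1)=1, (5,2)=1.
Same type (1): 4 of 5.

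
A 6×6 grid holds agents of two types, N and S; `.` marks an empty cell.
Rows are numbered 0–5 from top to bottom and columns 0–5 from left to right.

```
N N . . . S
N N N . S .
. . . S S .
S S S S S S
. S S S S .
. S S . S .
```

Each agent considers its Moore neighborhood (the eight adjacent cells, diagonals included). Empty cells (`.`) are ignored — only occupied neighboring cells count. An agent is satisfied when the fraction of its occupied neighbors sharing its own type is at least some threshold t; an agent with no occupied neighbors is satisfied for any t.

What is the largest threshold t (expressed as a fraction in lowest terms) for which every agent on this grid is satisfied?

2/3

Row 0: (0,0)N 3/3 · (0,1)N 4/4 · (0,5)S 1/1
Row 1: (1,0)N 3/3 · (1,1)N 4/4 · (1,2)N 2/3 · (1,4)S 3/3
Row 2: (2,3)S 5/6 · (2,4)S 5/5
Row 3: (3,0)S 2/2 · (3,1)S 4/4 · (3,2)S 6/6 · (3,3)S 7/7 · (3,4)S 6/6 · (3,5)S 3/3
Row 4: (4,1)S 6/6 · (4,2)S 7/7 · (4,3)S 7/7 · (4,4)S 5/5
Row 5: (5,1)S 3/3 · (5,2)S 4/4 · (5,4)S 2/2
The smallest same-type fraction is 2/3 at (1,2), which reduces to 2/3. Any threshold above that leaves this agent unsatisfied.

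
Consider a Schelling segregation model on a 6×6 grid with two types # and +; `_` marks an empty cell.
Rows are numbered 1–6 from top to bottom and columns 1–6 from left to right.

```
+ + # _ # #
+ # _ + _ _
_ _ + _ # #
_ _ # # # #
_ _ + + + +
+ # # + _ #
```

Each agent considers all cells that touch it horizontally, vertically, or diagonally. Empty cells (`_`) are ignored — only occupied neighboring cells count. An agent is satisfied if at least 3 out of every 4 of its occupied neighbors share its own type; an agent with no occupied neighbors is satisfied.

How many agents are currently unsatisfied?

20

Row 1: (1,1)+ 2/3 not · (1,2)+ 2/4 not · (1,3)# 1/3 not · (1,5)# 1/2 not · (1,6)# 1/1 satisfied
Row 2: (2,1)+ 2/3 not · (2,2)# 1/5 not · (2,4)+ 1/4 not
Row 3: (3,3)+ 1/4 not · (3,5)# 4/5 satisfied · (3,6)# 3/3 satisfied
Row 4: (4,3)# 1/4 not · (4,4)# 3/7 not · (4,5)# 4/7 not · (4,6)# 3/5 not
Row 5: (5,3)+ 2/6 not · (5,4)+ 3/7 not · (5,5)+ 3/7 not · (5,6)+ 1/4 not
Row 6: (6,1)+ 0/1 not · (6,2)# 1/3 not · (6,3)# 1/4 not · (6,4)+ 3/4 satisfied · (6,6)# 0/2 not
Unsatisfied: (1,1), (1,2), (1,3), (1,5), (2,1), (2,2), (2,4), (3,3), (4,3), (4,4), (4,5), (4,6), (5,3), (5,4), (5,5), (5,6), (6,1), (6,2), (6,3), (6,6) — 20 in total.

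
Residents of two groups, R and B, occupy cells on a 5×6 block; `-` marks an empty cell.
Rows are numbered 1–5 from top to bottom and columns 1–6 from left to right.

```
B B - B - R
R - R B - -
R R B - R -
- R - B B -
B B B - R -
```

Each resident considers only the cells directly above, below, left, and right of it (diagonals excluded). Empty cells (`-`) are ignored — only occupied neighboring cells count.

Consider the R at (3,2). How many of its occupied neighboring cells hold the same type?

2

Occupied neighbors of (3,2): (4,2)=R, (3,1)=R, (3,3)=B.
Same type (R): 2 of 3.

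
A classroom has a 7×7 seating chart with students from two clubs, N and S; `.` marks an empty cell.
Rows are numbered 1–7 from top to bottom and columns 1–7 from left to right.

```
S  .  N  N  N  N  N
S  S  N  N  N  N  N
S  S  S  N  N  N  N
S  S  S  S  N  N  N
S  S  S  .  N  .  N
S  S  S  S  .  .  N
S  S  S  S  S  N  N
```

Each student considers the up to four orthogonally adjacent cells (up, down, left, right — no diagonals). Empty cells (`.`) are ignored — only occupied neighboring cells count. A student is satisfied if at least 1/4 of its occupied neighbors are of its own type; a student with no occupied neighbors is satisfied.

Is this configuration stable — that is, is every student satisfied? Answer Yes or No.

Row 1: (1,1)S 1/1 satisfied · (1,3)N 2/2 satisfied · (1,4)N 3/3 satisfied · (1,5)N 3/3 satisfied · (1,6)N 3/3 satisfied · (1,7)N 2/2 satisfied
Row 2: (2,1)S 3/3 satisfied · (2,2)S 2/3 satisfied · (2,3)N 2/4 satisfied · (2,4)N 4/4 satisfied · (2,5)N 4/4 satisfied · (2,6)N 4/4 satisfied · (2,7)N 3/3 satisfied
Row 3: (3,1)S 3/3 satisfied · (3,2)S 4/4 satisfied · (3,3)S 2/4 satisfied · (3,4)N 2/4 satisfied · (3,5)N 4/4 satisfied · (3,6)N 4/4 satisfied · (3,7)N 3/3 satisfied
Row 4: (4,1)S 3/3 satisfied · (4,2)S 4/4 satisfied · (4,3)S 4/4 satisfied · (4,4)S 1/3 satisfied · (4,5)N 3/4 satisfied · (4,6)N 3/3 satisfied · (4,7)N 3/3 satisfied
Row 5: (5,1)S 3/3 satisfied · (5,2)S 4/4 satisfied · (5,3)S 3/3 satisfied · (5,5)N 1/1 satisfied · (5,7)N 2/2 satisfied
Row 6: (6,1)S 3/3 satisfied · (6,2)S 4/4 satisfied · (6,3)S 4/4 satisfied · (6,4)S 2/2 satisfied · (6,7)N 2/2 satisfied
Row 7: (7,1)S 2/2 satisfied · (7,2)S 3/3 satisfied · (7,3)S 3/3 satisfied · (7,4)S 3/3 satisfied · (7,5)S 1/2 satisfied · (7,6)N 1/2 satisfied · (7,7)N 2/2 satisfied
All meet the threshold, so the configuration is stable.

Yes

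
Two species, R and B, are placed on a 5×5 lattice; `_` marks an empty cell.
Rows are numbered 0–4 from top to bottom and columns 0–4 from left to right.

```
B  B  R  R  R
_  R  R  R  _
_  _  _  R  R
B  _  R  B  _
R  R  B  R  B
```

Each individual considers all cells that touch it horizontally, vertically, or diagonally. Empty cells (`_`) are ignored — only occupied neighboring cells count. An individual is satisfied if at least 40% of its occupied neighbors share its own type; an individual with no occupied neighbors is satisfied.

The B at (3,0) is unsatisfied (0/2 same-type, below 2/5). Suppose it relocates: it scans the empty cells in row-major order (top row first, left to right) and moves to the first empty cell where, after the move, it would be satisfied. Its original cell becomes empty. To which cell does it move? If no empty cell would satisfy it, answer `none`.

Vacating (3,0). Empty cells in order:
  (1,0): 2/3 same-type → satisfied — stop here.

(1,0)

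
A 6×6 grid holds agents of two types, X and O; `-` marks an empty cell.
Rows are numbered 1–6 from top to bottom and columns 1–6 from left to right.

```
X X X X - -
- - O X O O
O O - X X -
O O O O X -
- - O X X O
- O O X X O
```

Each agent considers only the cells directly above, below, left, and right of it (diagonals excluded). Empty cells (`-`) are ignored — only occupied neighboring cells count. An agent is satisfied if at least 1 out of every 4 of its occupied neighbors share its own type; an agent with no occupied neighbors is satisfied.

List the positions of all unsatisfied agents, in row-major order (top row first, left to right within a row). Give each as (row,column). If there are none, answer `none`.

Row 1: (1,1)X 1/1 satisfied · (1,2)X 2/2 satisfied · (1,3)X 2/3 satisfied · (1,4)X 2/2 satisfied
Row 2: (2,3)O 0/2 not · (2,4)X 2/4 satisfied · (2,5)O 1/3 satisfied · (2,6)O 1/1 satisfied
Row 3: (3,1)O 2/2 satisfied · (3,2)O 2/2 satisfied · (3,4)X 2/3 satisfied · (3,5)X 2/3 satisfied
Row 4: (4,1)O 2/2 satisfied · (4,2)O 3/3 satisfied · (4,3)O 3/3 satisfied · (4,4)O 1/4 satisfied · (4,5)X 2/3 satisfied
Row 5: (5,3)O 2/3 satisfied · (5,4)X 2/4 satisfied · (5,5)X 3/4 satisfied · (5,6)O 1/2 satisfied
Row 6: (6,2)O 1/1 satisfied · (6,3)O 2/3 satisfied · (6,4)X 2/3 satisfied · (6,5)X 2/3 satisfied · (6,6)O 1/2 satisfied

(2,3)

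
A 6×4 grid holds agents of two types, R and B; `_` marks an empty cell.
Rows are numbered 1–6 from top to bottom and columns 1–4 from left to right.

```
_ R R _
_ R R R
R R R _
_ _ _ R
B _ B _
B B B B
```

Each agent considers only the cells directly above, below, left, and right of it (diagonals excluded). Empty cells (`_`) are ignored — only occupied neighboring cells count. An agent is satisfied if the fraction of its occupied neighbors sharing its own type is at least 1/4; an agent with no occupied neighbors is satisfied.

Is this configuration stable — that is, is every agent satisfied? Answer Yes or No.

Yes

Row 1: (1,2)R 2/2 ✓ · (1,3)R 2/2 ✓
Row 2: (2,2)R 3/3 ✓ · (2,3)R 4/4 ✓ · (2,4)R 1/1 ✓
Row 3: (3,1)R 1/1 ✓ · (3,2)R 3/3 ✓ · (3,3)R 2/2 ✓
Row 4: (4,4)R 0/0 ✓
Row 5: (5,1)B 1/1 ✓ · (5,3)B 1/1 ✓
Row 6: (6,1)B 2/2 ✓ · (6,2)B 2/2 ✓ · (6,3)B 3/3 ✓ · (6,4)B 1/1 ✓
All meet the threshold, so the configuration is stable.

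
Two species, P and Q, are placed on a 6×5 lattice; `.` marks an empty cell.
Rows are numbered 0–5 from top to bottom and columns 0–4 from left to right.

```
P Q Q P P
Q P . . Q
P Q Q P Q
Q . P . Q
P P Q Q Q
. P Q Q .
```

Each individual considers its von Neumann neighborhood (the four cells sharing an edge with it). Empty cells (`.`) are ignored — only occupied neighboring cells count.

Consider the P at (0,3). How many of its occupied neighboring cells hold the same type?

Occupied neighbors of (0,3): (0,2)=Q, (0,4)=P.
Same type (P): 1 of 2.

1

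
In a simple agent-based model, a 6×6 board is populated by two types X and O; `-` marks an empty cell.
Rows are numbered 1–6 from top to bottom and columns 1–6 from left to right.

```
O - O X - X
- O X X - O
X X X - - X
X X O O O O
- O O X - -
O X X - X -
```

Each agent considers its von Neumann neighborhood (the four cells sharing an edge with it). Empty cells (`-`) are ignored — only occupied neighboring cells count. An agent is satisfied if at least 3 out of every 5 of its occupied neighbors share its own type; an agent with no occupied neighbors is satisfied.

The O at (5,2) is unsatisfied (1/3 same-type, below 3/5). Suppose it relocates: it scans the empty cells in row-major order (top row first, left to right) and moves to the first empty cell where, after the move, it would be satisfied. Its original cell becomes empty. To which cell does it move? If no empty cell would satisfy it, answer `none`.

Vacating (5,2). Empty cells in order:
  (1,2): 3/3 same-type → satisfied — stop here.

(1,2)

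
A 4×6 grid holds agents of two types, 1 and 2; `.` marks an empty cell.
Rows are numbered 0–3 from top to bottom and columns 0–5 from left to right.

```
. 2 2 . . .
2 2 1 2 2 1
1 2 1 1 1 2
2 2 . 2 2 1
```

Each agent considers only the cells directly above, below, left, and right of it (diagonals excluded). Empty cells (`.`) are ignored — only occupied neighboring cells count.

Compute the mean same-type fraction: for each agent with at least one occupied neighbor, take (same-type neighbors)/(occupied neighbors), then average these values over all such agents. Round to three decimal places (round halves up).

0.417

(0,1)2 2/2
(0,2)2 1/2
(1,0)2 1/2
(1,1)2 3/4
(1,2)1 1/4
(1,3)2 1/3
(1,4)2 1/3
(1,5)1 0/2
(2,0)1 0/3
(2,1)2 2/4
(2,2)1 2/3
(2,3)1 2/4
(2,4)1 1/4
(2,5)2 0/3
(3,0)2 1/2
(3,1)2 2/2
(3,3)2 1/2
(3,4)2 1/3
(3,5)1 0/2
Sum over 19 agents: 2/2 + 1/2 + 1/2 + 3/4 + 1/4 + 1/3 + 1/3 + 0/2 + 0/3 + 2/4 + 2/3 + 2/4 + 1/4 + 0/3 + 1/2 + 2/2 + 1/2 + 1/3 + 0/2 = 95/12; mean = 95/12 ÷ 19 = 5/12 = 0.416666… → 0.417.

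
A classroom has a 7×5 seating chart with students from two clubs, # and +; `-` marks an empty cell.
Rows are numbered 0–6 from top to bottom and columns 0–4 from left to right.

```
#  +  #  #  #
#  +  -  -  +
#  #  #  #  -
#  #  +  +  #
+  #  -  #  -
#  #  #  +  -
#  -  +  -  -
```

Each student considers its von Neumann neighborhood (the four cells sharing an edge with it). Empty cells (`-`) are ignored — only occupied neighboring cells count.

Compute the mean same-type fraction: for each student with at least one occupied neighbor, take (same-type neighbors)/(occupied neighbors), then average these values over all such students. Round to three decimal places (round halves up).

Row 0: (0,0)# 1/2 · (0,1)+ 1/3 · (0,2)# 1/2 · (0,3)# 2/2 · (0,4)# 1/2
Row 1: (1,0)# 2/3 · (1,1)+ 1/3 · (1,4)+ 0/1
Row 2: (2,0)# 3/3 · (2,1)# 3/4 · (2,2)# 2/3 · (2,3)# 1/2
Row 3: (3,0)# 2/3 · (3,1)# 3/4 · (3,2)+ 1/3 · (3,3)+ 1/4 · (3,4)# 0/1
Row 4: (4,0)+ 0/3 · (4,1)# 2/3 · (4,3)# 0/2
Row 5: (5,0)# 2/3 · (5,1)# 3/3 · (5,2)# 1/3 · (5,3)+ 0/2
Row 6: (6,0)# 1/1 · (6,2)+ 0/1
Sum over 26 students: 1/2 + 1/3 + 1/2 + 2/2 + 1/2 + 2/3 + 1/3 + 0/1 + 3/3 + 3/4 + 2/3 + 1/2 + 2/3 + 3/4 + 1/3 + 1/4 + 0/1 + 0/3 + 2/3 + 0/2 + 2/3 + 3/3 + 1/3 + 0/2 + 1/1 + 0/1 = 149/12; mean = 149/12 ÷ 26 = 149/312 = 0.477564… → 0.478.

0.478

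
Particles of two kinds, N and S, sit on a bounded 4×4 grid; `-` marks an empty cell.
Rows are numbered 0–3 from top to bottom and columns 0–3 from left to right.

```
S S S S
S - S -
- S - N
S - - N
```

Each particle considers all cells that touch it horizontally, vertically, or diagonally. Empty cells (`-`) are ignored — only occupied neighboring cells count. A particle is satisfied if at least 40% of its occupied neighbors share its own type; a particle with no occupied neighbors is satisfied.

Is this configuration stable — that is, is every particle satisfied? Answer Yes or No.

(0,0)S 2/2 ok
(0,1)S 4/4 ok
(0,2)S 3/3 ok
(0,3)S 2/2 ok
(1,0)S 3/3 ok
(1,2)S 4/5 ok
(2,1)S 3/3 ok
(2,3)N 1/2 ok
(3,0)S 1/1 ok
(3,3)N 1/1 ok
All meet the threshold, so the configuration is stable.

Yes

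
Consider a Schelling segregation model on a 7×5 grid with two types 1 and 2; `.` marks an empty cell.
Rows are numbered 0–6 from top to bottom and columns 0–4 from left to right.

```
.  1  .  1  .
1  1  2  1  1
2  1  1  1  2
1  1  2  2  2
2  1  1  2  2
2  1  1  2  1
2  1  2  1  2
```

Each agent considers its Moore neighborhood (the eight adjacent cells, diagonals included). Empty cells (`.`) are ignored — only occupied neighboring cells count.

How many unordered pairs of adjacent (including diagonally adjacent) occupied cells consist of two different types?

48

Scan each occupied cell's neighbors to the right and below (and the two forward diagonals) so each pair is counted once.
Row 0: 1(0,1)–1(1,1)= 1(0,1)–2(1,2)≠ 1(0,1)–1(1,0)= 1(0,3)–1(1,3)= 1(0,3)–1(1,4)= 1(0,3)–2(1,2)≠  → 2/6 unlike.
Row 1: 1(1,0)–1(1,1)= 1(1,0)–2(2,0)≠ 1(1,0)–1(2,1)= 1(1,1)–2(1,2)≠ 1(1,1)–1(2,1)= 1(1,1)–1(2,2)= 1(1,1)–2(2,0)≠ 2(1,2)–1(1,3)≠ 2(1,2)–1(2,2)≠ 2(1,2)–1(2,3)≠ 2(1,2)–1(2,1)≠ 1(1,3)–1(1,4)= 1(1,3)–1(2,3)= 1(1,3)–2(2,4)≠ 1(1,3)–1(2,2)= 1(1,4)–2(2,4)≠ 1(1,4)–1(2,3)=  → 9/17 unlike.
Row 2: 2(2,0)–1(2,1)≠ 2(2,0)–1(3,0)≠ 2(2,0)–1(3,1)≠ 1(2,1)–1(2,2)= 1(2,1)–1(3,1)= 1(2,1)–2(3,2)≠ 1(2,1)–1(3,0)= 1(2,2)–1(2,3)= 1(2,2)–2(3,2)≠ 1(2,2)–2(3,3)≠ 1(2,2)–1(3,1)= 1(2,3)–2(2,4)≠ 1(2,3)–2(3,3)≠ 1(2,3)–2(3,4)≠ 1(2,3)–2(3,2)≠ 2(2,4)–2(3,4)= 2(2,4)–2(3,3)=  → 10/17 unlike.
Row 3: 1(3,0)–1(3,1)= 1(3,0)–2(4,0)≠ 1(3,0)–1(4,1)= 1(3,1)–2(3,2)≠ 1(3,1)–1(4,1)= 1(3,1)–1(4,2)= 1(3,1)–2(4,0)≠ 2(3,2)–2(3,3)= 2(3,2)–1(4,2)≠ 2(3,2)–2(4,3)= 2(3,2)–1(4,1)≠ 2(3,3)–2(3,4)= 2(3,3)–2(4,3)= 2(3,3)–2(4,4)= 2(3,3)–1(4,2)≠ 2(3,4)–2(4,4)= 2(3,4)–2(4,3)=  → 6/17 unlike.
Row 4: 2(4,0)–1(4,1)≠ 2(4,0)–2(5,0)= 2(4,0)–1(5,1)≠ 1(4,1)–1(4,2)= 1(4,1)–1(5,1)= 1(4,1)–1(5,2)= 1(4,1)–2(5,0)≠ 1(4,2)–2(4,3)≠ 1(4,2)–1(5,2)= 1(4,2)–2(5,3)≠ 1(4,2)–1(5,1)= 2(4,3)–2(4,4)= 2(4,3)–2(5,3)= 2(4,3)–1(5,4)≠ 2(4,3)–1(5,2)≠ 2(4,4)–1(5,4)≠ 2(4,4)–2(5,3)=  → 8/17 unlike.
Row 5: 2(5,0)–1(5,1)≠ 2(5,0)–2(6,0)= 2(5,0)–1(6,1)≠ 1(5,1)–1(5,2)= 1(5,1)–1(6,1)= 1(5,1)–2(6,2)≠ 1(5,1)–2(6,0)≠ 1(5,2)–2(5,3)≠ 1(5,2)–2(6,2)≠ 1(5,2)–1(6,3)= 1(5,2)–1(6,1)= 2(5,3)–1(5,4)≠ 2(5,3)–1(6,3)≠ 2(5,3)–2(6,4)= 2(5,3)–2(6,2)= 1(5,4)–2(6,4)≠ 1(5,4)–1(6,3)=  → 9/17 unlike.
Row 6: 2(6,0)–1(6,1)≠ 1(6,1)–2(6,2)≠ 2(6,2)–1(6,3)≠ 1(6,3)–2(6,4)≠  → 4/4 unlike.
Total adjacent occupied pairs: 95; unlike-type pairs: 48.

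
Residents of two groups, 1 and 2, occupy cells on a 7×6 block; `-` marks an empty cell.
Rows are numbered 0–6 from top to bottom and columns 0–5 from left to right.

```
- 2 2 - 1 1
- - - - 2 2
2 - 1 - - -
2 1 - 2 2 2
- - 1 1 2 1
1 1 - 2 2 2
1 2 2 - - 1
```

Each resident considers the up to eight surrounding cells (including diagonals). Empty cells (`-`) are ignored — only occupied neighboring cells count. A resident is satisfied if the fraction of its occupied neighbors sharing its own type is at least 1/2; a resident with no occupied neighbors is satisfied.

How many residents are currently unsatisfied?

Row 0: (0,1)2 1/1 satisfied · (0,2)2 1/1 satisfied · (0,4)1 1/3 not · (0,5)1 1/3 not
Row 1: (1,4)2 1/3 not · (1,5)2 1/3 not
Row 2: (2,0)2 1/2 satisfied · (2,2)1 1/2 satisfied
Row 3: (3,0)2 1/2 satisfied · (3,1)1 2/4 satisfied · (3,3)2 2/5 not · (3,4)2 3/5 satisfied · (3,5)2 2/3 satisfied
Row 4: (4,2)1 3/5 satisfied · (4,3)1 1/6 not · (4,4)2 6/8 satisfied · (4,5)1 0/5 not
Row 5: (5,0)1 2/3 satisfied · (5,1)1 3/5 satisfied · (5,3)2 3/5 satisfied · (5,4)2 3/6 satisfied · (5,5)2 2/4 satisfied
Row 6: (6,0)1 2/3 satisfied · (6,1)2 1/4 not · (6,2)2 2/3 satisfied · (6,5)1 0/2 not
Unsatisfied: (0,4), (0,5), (1,4), (1,5), (3,3), (4,3), (4,5), (6,1), (6,5) — 9 in total.

9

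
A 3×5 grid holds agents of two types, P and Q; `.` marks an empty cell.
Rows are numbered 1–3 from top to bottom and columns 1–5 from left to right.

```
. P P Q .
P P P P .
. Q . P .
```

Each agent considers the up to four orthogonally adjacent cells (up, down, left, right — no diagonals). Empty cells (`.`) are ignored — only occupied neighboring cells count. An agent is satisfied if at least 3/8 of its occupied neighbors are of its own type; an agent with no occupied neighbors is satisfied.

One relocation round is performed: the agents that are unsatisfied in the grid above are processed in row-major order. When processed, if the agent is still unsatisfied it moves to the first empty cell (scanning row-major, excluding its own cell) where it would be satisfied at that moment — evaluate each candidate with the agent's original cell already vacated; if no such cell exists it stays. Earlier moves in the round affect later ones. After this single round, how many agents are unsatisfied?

0

Initially unsatisfied (in order): (1,4), (3,2).
  (1,4) → (1,5).
  (3,2) → (2,5).
Resulting grid:
. P P . Q
P P P P Q
. . . P .
All satisfied now.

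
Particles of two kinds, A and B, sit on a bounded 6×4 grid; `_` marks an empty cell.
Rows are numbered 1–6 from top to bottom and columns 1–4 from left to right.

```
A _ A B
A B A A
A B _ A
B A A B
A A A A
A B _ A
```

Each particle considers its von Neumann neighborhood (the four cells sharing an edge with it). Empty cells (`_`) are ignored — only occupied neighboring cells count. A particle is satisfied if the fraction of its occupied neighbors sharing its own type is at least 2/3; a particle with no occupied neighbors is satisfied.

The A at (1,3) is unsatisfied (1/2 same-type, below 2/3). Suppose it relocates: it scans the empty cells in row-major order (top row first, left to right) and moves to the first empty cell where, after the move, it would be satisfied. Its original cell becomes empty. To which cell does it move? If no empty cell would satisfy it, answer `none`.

Vacating (1,3). Empty cells in order:
  (1,2): 1/2 same-type → still unsatisfied.
  (3,3): 3/4 same-type → satisfied — stop here.

(3,3)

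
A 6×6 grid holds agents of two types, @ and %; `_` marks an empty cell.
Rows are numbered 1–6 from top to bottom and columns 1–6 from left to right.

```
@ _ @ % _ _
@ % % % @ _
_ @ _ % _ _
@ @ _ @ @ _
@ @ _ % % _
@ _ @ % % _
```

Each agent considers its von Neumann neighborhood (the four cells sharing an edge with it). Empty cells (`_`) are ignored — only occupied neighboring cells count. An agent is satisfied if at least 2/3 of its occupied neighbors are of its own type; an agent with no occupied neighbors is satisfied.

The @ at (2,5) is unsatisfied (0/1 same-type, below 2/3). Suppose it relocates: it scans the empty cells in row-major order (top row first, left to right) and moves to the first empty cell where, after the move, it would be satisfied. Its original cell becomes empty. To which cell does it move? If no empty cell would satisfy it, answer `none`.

Vacating (2,5). Empty cells in order:
  (1,2): 2/3 same-type → satisfied — stop here.

(1,2)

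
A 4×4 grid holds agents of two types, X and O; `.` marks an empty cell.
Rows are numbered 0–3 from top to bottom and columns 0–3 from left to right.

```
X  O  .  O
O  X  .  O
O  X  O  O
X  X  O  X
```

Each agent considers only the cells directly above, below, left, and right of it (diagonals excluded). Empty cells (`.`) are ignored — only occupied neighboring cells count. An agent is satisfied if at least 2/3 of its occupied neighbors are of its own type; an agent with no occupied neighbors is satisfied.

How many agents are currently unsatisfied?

Row 0: (0,0)X 0/2 not · (0,1)O 0/2 not · (0,3)O 1/1 satisfied
Row 1: (1,0)O 1/3 not · (1,1)X 1/3 not · (1,3)O 2/2 satisfied
Row 2: (2,0)O 1/3 not · (2,1)X 2/4 not · (2,2)O 2/3 satisfied · (2,3)O 2/3 satisfied
Row 3: (3,0)X 1/2 not · (3,1)X 2/3 satisfied · (3,2)O 1/3 not · (3,3)X 0/2 not
Unsatisfied: (0,0), (0,1), (1,0), (1,1), (2,0), (2,1), (3,0), (3,2), (3,3) — 9 in total.

9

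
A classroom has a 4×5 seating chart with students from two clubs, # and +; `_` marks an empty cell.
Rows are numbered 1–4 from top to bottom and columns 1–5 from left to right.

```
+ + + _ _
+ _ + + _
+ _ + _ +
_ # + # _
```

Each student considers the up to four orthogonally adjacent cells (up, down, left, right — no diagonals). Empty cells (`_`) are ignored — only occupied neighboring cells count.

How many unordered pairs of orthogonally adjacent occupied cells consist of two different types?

Scan each occupied cell's neighbors to the right and below so each pair is counted once.
Row 1: +(1,1)–+(1,2)= +(1,1)–+(2,1)= +(1,2)–+(1,3)= +(1,3)–+(2,3)=  → 0/4 unlike.
Row 2: +(2,1)–+(3,1)= +(2,3)–+(2,4)= +(2,3)–+(3,3)=  → 0/3 unlike.
Row 3: +(3,3)–+(4,3)=  → 0/1 unlike.
Row 4: #(4,2)–+(4,3)≠ +(4,3)–#(4,4)≠  → 2/2 unlike.
Total adjacent occupied pairs: 10; unlike-type pairs: 2.

2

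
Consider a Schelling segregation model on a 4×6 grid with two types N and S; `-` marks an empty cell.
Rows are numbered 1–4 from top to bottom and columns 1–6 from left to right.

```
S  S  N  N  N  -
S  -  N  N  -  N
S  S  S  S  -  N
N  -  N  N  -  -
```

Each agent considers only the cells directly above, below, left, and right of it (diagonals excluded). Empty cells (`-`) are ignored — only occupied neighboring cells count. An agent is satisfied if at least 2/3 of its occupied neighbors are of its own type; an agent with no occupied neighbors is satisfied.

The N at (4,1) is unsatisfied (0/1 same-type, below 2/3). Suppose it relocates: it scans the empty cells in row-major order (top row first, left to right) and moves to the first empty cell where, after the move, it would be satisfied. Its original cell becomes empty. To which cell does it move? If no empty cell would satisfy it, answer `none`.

(1,6)

Vacating (4,1). Empty cells in order:
  (1,6): 2/2 same-type → satisfied — stop here.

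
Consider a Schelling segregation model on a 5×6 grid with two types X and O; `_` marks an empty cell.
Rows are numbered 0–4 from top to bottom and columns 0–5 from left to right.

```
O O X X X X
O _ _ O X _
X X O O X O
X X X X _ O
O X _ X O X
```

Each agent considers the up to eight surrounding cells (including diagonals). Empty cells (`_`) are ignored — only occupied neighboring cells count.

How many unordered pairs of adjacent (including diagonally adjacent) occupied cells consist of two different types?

Scan each occupied cell's neighbors to the right and below (and the two forward diagonals) so each pair is counted once.
From row 0: 4 unlike of 13 pairs (running 4/13).
From row 1: 6 unlike of 9 pairs (running 10/22).
From row 2: 9 unlike of 18 pairs (running 19/40).
From row 3: 4 unlike of 13 pairs (running 23/53).
From row 4: 3 unlike of 3 pairs (running 26/56).
Total adjacent occupied pairs: 56; unlike-type pairs: 26.

26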